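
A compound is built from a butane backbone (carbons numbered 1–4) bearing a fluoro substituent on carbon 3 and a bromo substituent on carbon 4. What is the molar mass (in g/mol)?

Atom tally by fragment:
  CH3 → C:1 H:3
  CH2 → C:1 H:2
  CH(F) → C:1 H:1 F:1
  CH2Br → C:1 H:2 Br:1
Element totals:
  C: 4
  H: 8
  Br: 1
  F: 1
Molecular formula: C4H8BrF.
  M = 4(12.011) + 8(1.008) + 79.904 + 18.998
    = 48.044 + 8.064 + 79.904 + 18.998 = 155.010

155.01 g/mol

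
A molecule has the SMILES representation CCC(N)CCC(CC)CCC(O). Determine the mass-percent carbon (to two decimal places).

Atom tally by fragment:
  CH3 → C:1 H:3
  CH2 → C:1 H:2
  CH(NH2) → C:1 H:3 N:1
  CH2 → C:1 H:2
  CH2 → C:1 H:2
  CH(C2H5) → C:3 H:6
  CH2 → C:1 H:2
  CH2 → C:1 H:2
  CH2OH → C:1 H:3 O:1
Element totals:
  C: 11
  H: 25
  N: 1
  O: 1
Molecular formula: C11H25NO.
Molar mass = 187.327 g/mol.
Mass from C: 11 × 12.011 = 132.121 g/mol.
%C = 132.121 / 187.327 × 100 = 70.53%.

70.53%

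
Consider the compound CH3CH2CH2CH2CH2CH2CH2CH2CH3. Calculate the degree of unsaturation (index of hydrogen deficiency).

0

Element totals:
  C: 9
  H: 20
Molecular formula: C9H20.
DoU = (2C + 2 + N − H − X) / 2 = (2·9 + 2 + 0 − 20 − 0) / 2 = 0.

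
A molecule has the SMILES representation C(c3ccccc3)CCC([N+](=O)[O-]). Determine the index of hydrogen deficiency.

Atom tally by fragment:
  C6H5CH2 → C:7 H:7
  CH2 → C:1 H:2
  CH2 → C:1 H:2
  CH2NO2 → C:1 H:2 N:1 O:2
Element totals:
  C: 10
  H: 13
  N: 1
  O: 2
Molecular formula: C10H13NO2.
DoU = (2C + 2 + N − H − X) / 2 = (2·10 + 2 + 1 − 13 − 0) / 2 = 5.

5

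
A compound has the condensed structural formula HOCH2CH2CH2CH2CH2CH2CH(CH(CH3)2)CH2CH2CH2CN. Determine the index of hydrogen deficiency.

2

Atom tally by fragment:
  HOCH2CH2 → C:2 H:5 O:1
  CH2 → C:1 H:2
  CH2 → C:1 H:2
  CH2 → C:1 H:2
  CH2 → C:1 H:2
  CH(CH(CH3)2) → C:4 H:8
  CH2 → C:1 H:2
  CH2 → C:1 H:2
  CH2CN → C:2 H:2 N:1
Element totals:
  C: 14
  H: 27
  N: 1
  O: 1
Molecular formula: C14H27NO.
DoU = (2C + 2 + N − H − X) / 2 = (2·14 + 2 + 1 − 27 − 0) / 2 = 2.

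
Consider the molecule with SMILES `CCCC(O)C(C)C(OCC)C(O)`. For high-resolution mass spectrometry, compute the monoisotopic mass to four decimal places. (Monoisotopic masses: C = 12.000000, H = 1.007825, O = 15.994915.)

Atom tally by fragment:
  CH3 → C:1 H:3
  CH2 → C:1 H:2
  CH2 → C:1 H:2
  CH(OH) → C:1 H:2 O:1
  CH(CH3) → C:2 H:4
  CH(OC2H5) → C:3 H:6 O:1
  CH2OH → C:1 H:3 O:1
Element totals:
  C: 10
  H: 22
  O: 3
Molecular formula: C10H22O3.
  M = 10(12.0) + 22(1.007825) + 3(15.994915)
    = 120.000000 + 22.172150 + 47.984745 = 190.156895

190.1569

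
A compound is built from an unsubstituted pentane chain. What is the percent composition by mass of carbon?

Atom tally by fragment:
  CH3 → C:1 H:3
  CH2 → C:1 H:2
  CH2 → C:1 H:2
  CH2 → C:1 H:2
  CH3 → C:1 H:3
Element totals:
  C: 5
  H: 12
Molecular formula: C5H12.
Molar mass = 72.151 g/mol.
Mass from C: 5 × 12.011 = 60.055 g/mol.
%C = 60.055 / 72.151 × 100 = 83.24%.

83.24%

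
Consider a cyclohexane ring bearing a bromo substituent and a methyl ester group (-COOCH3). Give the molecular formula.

C8H13BrO2

Atom tally by fragment:
  cyclohexane ring core → C:6 H:12
  (− 2 ring H displaced by substituents)
  + Br → Br:1
  + COOCH3 → C:2 H:3 O:2
Element totals:
  C: 8
  H: 13
  Br: 1
  O: 2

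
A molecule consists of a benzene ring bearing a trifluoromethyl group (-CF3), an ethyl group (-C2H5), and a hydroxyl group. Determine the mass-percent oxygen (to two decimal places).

Atom tally by fragment:
  benzene ring core → C:6 H:6
  (− 3 ring H displaced by substituents)
  + CF3 → C:1 F:3
  + C2H5 → C:2 H:5
  + OH → O:1 H:1
Element totals:
  C: 9
  H: 9
  F: 3
  O: 1
Molecular formula: C9H9F3O.
Molar mass = 190.164 g/mol.
Mass from O: 1 × 15.999 = 15.999 g/mol.
%O = 15.999 / 190.164 × 100 = 8.41%.

8.41%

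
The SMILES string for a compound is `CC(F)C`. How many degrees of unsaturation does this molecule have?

Atom tally by fragment:
  CH3 → C:1 H:3
  CH(F) → C:1 H:1 F:1
  CH3 → C:1 H:3
Element totals:
  C: 3
  H: 7
  F: 1
Molecular formula: C3H7F.
DoU = (2C + 2 + N − H − X) / 2 = (2·3 + 2 + 0 − 7 − 1) / 2 = 0.

0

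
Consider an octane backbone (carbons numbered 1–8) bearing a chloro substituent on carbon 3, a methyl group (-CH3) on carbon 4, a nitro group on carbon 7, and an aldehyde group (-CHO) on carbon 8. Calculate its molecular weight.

235.71 g/mol

Atom tally by fragment:
  CH3 → C:1 H:3
  CH2 → C:1 H:2
  CH(Cl) → C:1 H:1 Cl:1
  CH(CH3) → C:2 H:4
  CH2 → C:1 H:2
  CH2 → C:1 H:2
  CH(NO2) → C:1 H:1 N:1 O:2
  CH2CHO → C:2 H:3 O:1
Element totals:
  C: 10
  H: 18
  Cl: 1
  N: 1
  O: 3
Molecular formula: C10H18ClNO3.
  M = 10(12.011) + 18(1.008) + 35.45 + 14.007 + 3(15.999)
    = 120.110 + 18.144 + 35.450 + 14.007 + 47.997 = 235.708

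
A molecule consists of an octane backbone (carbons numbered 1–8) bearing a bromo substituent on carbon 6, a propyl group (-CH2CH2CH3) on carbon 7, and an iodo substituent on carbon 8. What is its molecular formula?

C11H22BrI

Atom tally by fragment:
  CH3 → C:1 H:3
  CH2 → C:1 H:2
  CH2 → C:1 H:2
  CH2 → C:1 H:2
  CH2 → C:1 H:2
  CH(Br) → C:1 H:1 Br:1
  CH(CH2CH2CH3) → C:4 H:8
  CH2I → C:1 H:2 I:1
Element totals:
  C: 11
  H: 22
  Br: 1
  I: 1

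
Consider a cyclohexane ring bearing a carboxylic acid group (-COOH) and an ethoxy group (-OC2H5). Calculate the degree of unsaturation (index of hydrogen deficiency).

2

Atom tally by fragment:
  cyclohexane ring core → C:6 H:12
  (− 2 ring H displaced by substituents)
  + COOH → C:1 H:1 O:2
  + OC2H5 → C:2 H:5 O:1
Element totals:
  C: 9
  H: 16
  O: 3
Molecular formula: C9H16O3.
DoU = (2C + 2 + N − H − X) / 2 = (2·9 + 2 + 0 − 16 − 0) / 2 = 2.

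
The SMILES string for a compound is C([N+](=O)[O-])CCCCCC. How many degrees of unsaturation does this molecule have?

Atom tally by fragment:
  O2NCH2 → C:1 H:2 N:1 O:2
  CH2 → C:1 H:2
  CH2 → C:1 H:2
  CH2 → C:1 H:2
  CH2 → C:1 H:2
  CH2 → C:1 H:2
  CH3 → C:1 H:3
Element totals:
  C: 7
  H: 15
  N: 1
  O: 2
Molecular formula: C7H15NO2.
DoU = (2C + 2 + N − H − X) / 2 = (2·7 + 2 + 1 − 15 − 0) / 2 = 1.

1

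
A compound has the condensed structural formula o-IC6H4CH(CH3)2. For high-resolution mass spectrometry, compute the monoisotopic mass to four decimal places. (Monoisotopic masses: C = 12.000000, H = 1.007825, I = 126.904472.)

Atom tally by fragment:
  benzene ring core → C:6 H:6
  (− 2 ring H displaced by substituents)
  + I → I:1
  + CH(CH3)2 → C:3 H:7
Element totals:
  C: 9
  H: 11
  I: 1
Molecular formula: C9H11I.
  M = 9(12.0) + 11(1.007825) + 126.904472
    = 108.000000 + 11.086075 + 126.904472 = 245.990547

245.9905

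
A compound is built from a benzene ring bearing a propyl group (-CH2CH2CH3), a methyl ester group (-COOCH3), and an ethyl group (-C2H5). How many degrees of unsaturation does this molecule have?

Atom tally by fragment:
  benzene ring core → C:6 H:6
  (− 3 ring H displaced by substituents)
  + CH2CH2CH3 → C:3 H:7
  + COOCH3 → C:2 H:3 O:2
  + C2H5 → C:2 H:5
Element totals:
  C: 13
  H: 18
  O: 2
Molecular formula: C13H18O2.
DoU = (2C + 2 + N − H − X) / 2 = (2·13 + 2 + 0 − 18 − 0) / 2 = 5.

5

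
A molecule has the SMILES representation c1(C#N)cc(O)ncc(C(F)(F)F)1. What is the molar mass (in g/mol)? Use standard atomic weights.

188.11 g/mol

Atom tally by fragment:
  pyridine ring core → C:5 H:5 N:1
  (− 3 ring H displaced by substituents)
  + CN → C:1 N:1
  + OH → O:1 H:1
  + CF3 → C:1 F:3
Element totals:
  C: 7
  H: 3
  F: 3
  N: 2
  O: 1
Molecular formula: C7H3F3N2O.
  M = 7(12.011) + 3(1.008) + 3(18.998) + 2(14.007) + 15.999
    = 84.077 + 3.024 + 56.994 + 28.014 + 15.999 = 188.108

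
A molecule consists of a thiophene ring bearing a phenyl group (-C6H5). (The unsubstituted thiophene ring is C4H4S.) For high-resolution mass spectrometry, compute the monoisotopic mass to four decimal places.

160.0347

Atom tally by fragment:
  thiophene ring core → C:4 H:4 S:1
  (− 1 ring H displaced by substituents)
  + C6H5 → C:6 H:5
Element totals:
  C: 10
  H: 8
  S: 1
Molecular formula: C10H8S.
  M = 10(12.0) + 8(1.007825) + 31.972071
    = 120.000000 + 8.062600 + 31.972071 = 160.034671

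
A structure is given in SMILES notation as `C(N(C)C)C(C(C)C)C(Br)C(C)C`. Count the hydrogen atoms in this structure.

Atom tally by fragment:
  (CH3)2NCH2 → C:3 H:8 N:1
  CH(CH(CH3)2) → C:4 H:8
  CH(Br) → C:1 H:1 Br:1
  CH(CH3) → C:2 H:4
  CH3 → C:1 H:3
Element totals:
  C: 11
  H: 24
  Br: 1
  N: 1

24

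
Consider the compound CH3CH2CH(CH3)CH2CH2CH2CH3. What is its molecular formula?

Atom tally by fragment:
  CH3 → C:1 H:3
  CH2 → C:1 H:2
  CH(CH3) → C:2 H:4
  CH2 → C:1 H:2
  CH2 → C:1 H:2
  CH2 → C:1 H:2
  CH3 → C:1 H:3
Element totals:
  C: 8
  H: 18

C8H18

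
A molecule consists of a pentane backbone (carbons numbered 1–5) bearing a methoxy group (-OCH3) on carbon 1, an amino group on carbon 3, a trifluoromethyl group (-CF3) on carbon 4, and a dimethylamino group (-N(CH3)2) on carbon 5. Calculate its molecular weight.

Atom tally by fragment:
  CH3OCH2 → C:2 H:5 O:1
  CH2 → C:1 H:2
  CH(NH2) → C:1 H:3 N:1
  CH(CF3) → C:2 H:1 F:3
  CH2N(CH3)2 → C:3 H:8 N:1
Element totals:
  C: 9
  H: 19
  F: 3
  N: 2
  O: 1
Molecular formula: C9H19F3N2O.
  M = 9(12.011) + 19(1.008) + 3(18.998) + 2(14.007) + 15.999
    = 108.099 + 19.152 + 56.994 + 28.014 + 15.999 = 228.258

228.26 g/mol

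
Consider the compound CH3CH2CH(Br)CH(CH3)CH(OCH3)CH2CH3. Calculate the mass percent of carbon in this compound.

48.44%

Atom tally by fragment:
  CH3 → C:1 H:3
  CH2 → C:1 H:2
  CH(Br) → C:1 H:1 Br:1
  CH(CH3) → C:2 H:4
  CH(OCH3) → C:2 H:4 O:1
  CH2 → C:1 H:2
  CH3 → C:1 H:3
Element totals:
  C: 9
  H: 19
  Br: 1
  O: 1
Molecular formula: C9H19BrO.
Molar mass = 223.154 g/mol.
Mass from C: 9 × 12.011 = 108.099 g/mol.
%C = 108.099 / 223.154 × 100 = 48.44%.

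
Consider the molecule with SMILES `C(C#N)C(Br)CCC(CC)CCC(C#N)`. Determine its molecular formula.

C12H19BrN2

Atom tally by fragment:
  NCCH2 → C:2 H:2 N:1
  CH(Br) → C:1 H:1 Br:1
  CH2 → C:1 H:2
  CH2 → C:1 H:2
  CH(C2H5) → C:3 H:6
  CH2 → C:1 H:2
  CH2 → C:1 H:2
  CH2CN → C:2 H:2 N:1
Element totals:
  C: 12
  H: 19
  Br: 1
  N: 2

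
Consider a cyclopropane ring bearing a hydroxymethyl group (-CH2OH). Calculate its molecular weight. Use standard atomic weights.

Atom tally by fragment:
  cyclopropane ring core → C:3 H:6
  (− 1 ring H displaced by substituents)
  + CH2OH → C:1 H:3 O:1
Element totals:
  C: 4
  H: 8
  O: 1
Molecular formula: C4H8O.
  M = 4(12.011) + 8(1.008) + 15.999
    = 48.044 + 8.064 + 15.999 = 72.107

72.11 g/mol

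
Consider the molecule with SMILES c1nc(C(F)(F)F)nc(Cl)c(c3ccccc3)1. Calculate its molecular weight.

258.63 g/mol

Atom tally by fragment:
  pyrimidine ring core → C:4 H:4 N:2
  (− 3 ring H displaced by substituents)
  + CF3 → C:1 F:3
  + Cl → Cl:1
  + C6H5 → C:6 H:5
Element totals:
  C: 11
  H: 6
  Cl: 1
  F: 3
  N: 2
Molecular formula: C11H6ClF3N2.
  M = 11(12.011) + 6(1.008) + 35.45 + 3(18.998) + 2(14.007)
    = 132.121 + 6.048 + 35.450 + 56.994 + 28.014 = 258.627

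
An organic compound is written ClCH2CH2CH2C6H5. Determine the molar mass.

Atom tally by fragment:
  ClCH2 → C:1 H:2 Cl:1
  CH2 → C:1 H:2
  CH2C6H5 → C:7 H:7
Element totals:
  C: 9
  H: 11
  Cl: 1
Molecular formula: C9H11Cl.
  M = 9(12.011) + 11(1.008) + 35.45
    = 108.099 + 11.088 + 35.450 = 154.637

154.64 g/mol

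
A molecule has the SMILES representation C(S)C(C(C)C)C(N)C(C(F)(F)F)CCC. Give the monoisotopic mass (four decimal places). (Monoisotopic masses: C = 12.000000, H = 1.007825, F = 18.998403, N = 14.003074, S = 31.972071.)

Atom tally by fragment:
  HSCH2 → C:1 H:3 S:1
  CH(CH(CH3)2) → C:4 H:8
  CH(NH2) → C:1 H:3 N:1
  CH(CF3) → C:2 H:1 F:3
  CH2 → C:1 H:2
  CH2 → C:1 H:2
  CH3 → C:1 H:3
Element totals:
  C: 11
  H: 22
  F: 3
  N: 1
  S: 1
Molecular formula: C11H22F3NS.
  M = 11(12.0) + 22(1.007825) + 3(18.998403) + 14.003074 + 31.972071
    = 132.000000 + 22.172150 + 56.995209 + 14.003074 + 31.972071 = 257.142504

257.1425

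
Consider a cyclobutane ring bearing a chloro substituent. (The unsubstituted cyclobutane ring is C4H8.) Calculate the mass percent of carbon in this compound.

Atom tally by fragment:
  cyclobutane ring core → C:4 H:8
  (− 1 ring H displaced by substituents)
  + Cl → Cl:1
Element totals:
  C: 4
  H: 7
  Cl: 1
Molecular formula: C4H7Cl.
Molar mass = 90.550 g/mol.
Mass from C: 4 × 12.011 = 48.044 g/mol.
%C = 48.044 / 90.550 × 100 = 53.06%.

53.06%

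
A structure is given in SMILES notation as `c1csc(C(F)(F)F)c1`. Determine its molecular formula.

Atom tally by fragment:
  thiophene ring core → C:4 H:4 S:1
  (− 1 ring H displaced by substituents)
  + CF3 → C:1 F:3
Element totals:
  C: 5
  H: 3
  F: 3
  S: 1

C5H3F3S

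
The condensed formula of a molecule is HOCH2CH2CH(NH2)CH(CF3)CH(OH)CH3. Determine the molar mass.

Atom tally by fragment:
  HOCH2 → C:1 H:3 O:1
  CH2 → C:1 H:2
  CH(NH2) → C:1 H:3 N:1
  CH(CF3) → C:2 H:1 F:3
  CH(OH) → C:1 H:2 O:1
  CH3 → C:1 H:3
Element totals:
  C: 7
  H: 14
  F: 3
  N: 1
  O: 2
Molecular formula: C7H14F3NO2.
  M = 7(12.011) + 14(1.008) + 3(18.998) + 14.007 + 2(15.999)
    = 84.077 + 14.112 + 56.994 + 14.007 + 31.998 = 201.188

201.19 g/mol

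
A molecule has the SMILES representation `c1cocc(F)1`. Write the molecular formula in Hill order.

C4H3FO

Atom tally by fragment:
  furan ring core → C:4 H:4 O:1
  (− 1 ring H displaced by substituents)
  + F → F:1
Element totals:
  C: 4
  H: 3
  F: 1
  O: 1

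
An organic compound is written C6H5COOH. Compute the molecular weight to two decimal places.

Atom tally by fragment:
  benzene ring core → C:6 H:6
  (− 1 ring H displaced by substituents)
  + COOH → C:1 H:1 O:2
Element totals:
  C: 7
  H: 6
  O: 2
Molecular formula: C7H6O2.
  M = 7(12.011) + 6(1.008) + 2(15.999)
    = 84.077 + 6.048 + 31.998 = 122.123

122.12 g/mol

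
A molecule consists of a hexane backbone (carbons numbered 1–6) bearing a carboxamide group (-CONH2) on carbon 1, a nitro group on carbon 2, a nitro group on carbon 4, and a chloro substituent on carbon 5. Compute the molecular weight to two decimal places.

253.64 g/mol

Atom tally by fragment:
  H2NOCCH2 → C:2 H:4 O:1 N:1
  CH(NO2) → C:1 H:1 N:1 O:2
  CH2 → C:1 H:2
  CH(NO2) → C:1 H:1 N:1 O:2
  CH(Cl) → C:1 H:1 Cl:1
  CH3 → C:1 H:3
Element totals:
  C: 7
  H: 12
  Cl: 1
  N: 3
  O: 5
Molecular formula: C7H12ClN3O5.
  M = 7(12.011) + 12(1.008) + 35.45 + 3(14.007) + 5(15.999)
    = 84.077 + 12.096 + 35.450 + 42.021 + 79.995 = 253.639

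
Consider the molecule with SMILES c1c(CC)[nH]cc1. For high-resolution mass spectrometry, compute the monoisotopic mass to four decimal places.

95.0735

Atom tally by fragment:
  pyrrole ring core → C:4 H:5 N:1
  (− 1 ring H displaced by substituents)
  + C2H5 → C:2 H:5
Element totals:
  C: 6
  H: 9
  N: 1
Molecular formula: C6H9N.
  M = 6(12.0) + 9(1.007825) + 14.003074
    = 72.000000 + 9.070425 + 14.003074 = 95.073499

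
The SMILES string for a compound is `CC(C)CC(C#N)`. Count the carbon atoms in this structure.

Atom tally by fragment:
  CH3 → C:1 H:3
  CH(CH3) → C:2 H:4
  CH2 → C:1 H:2
  CH2CN → C:2 H:2 N:1
Element totals:
  C: 6
  H: 11
  N: 1

6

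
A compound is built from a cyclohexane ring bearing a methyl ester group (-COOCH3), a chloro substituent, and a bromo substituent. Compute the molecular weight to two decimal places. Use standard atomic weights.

255.54 g/mol

Atom tally by fragment:
  cyclohexane ring core → C:6 H:12
  (− 3 ring H displaced by substituents)
  + COOCH3 → C:2 H:3 O:2
  + Cl → Cl:1
  + Br → Br:1
Element totals:
  C: 8
  H: 12
  Br: 1
  Cl: 1
  O: 2
Molecular formula: C8H12BrClO2.
  M = 8(12.011) + 12(1.008) + 79.904 + 35.45 + 2(15.999)
    = 96.088 + 12.096 + 79.904 + 35.450 + 31.998 = 255.536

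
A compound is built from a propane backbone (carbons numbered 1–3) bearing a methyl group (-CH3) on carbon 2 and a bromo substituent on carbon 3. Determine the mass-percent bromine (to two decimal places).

Atom tally by fragment:
  CH3 → C:1 H:3
  CH(CH3) → C:2 H:4
  CH2Br → C:1 H:2 Br:1
Element totals:
  C: 4
  H: 9
  Br: 1
Molecular formula: C4H9Br.
Molar mass = 137.020 g/mol.
Mass from Br: 1 × 79.904 = 79.904 g/mol.
%Br = 79.904 / 137.020 × 100 = 58.32%.

58.32%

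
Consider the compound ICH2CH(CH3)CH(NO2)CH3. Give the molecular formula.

Element totals:
  C: 5
  H: 10
  I: 1
  N: 1
  O: 2

C5H10INO2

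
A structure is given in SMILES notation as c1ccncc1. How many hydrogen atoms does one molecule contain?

5

Atom tally by fragment:
  pyridine ring core → C:5 H:5 N:1
Element totals:
  C: 5
  H: 5
  N: 1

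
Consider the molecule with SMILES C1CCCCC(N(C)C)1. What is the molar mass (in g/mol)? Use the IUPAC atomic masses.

127.23 g/mol

Atom tally by fragment:
  cyclohexane ring core → C:6 H:12
  (− 1 ring H displaced by substituents)
  + N(CH3)2 → N:1 C:2 H:6
Element totals:
  C: 8
  H: 17
  N: 1
Molecular formula: C8H17N.
  M = 8(12.011) + 17(1.008) + 14.007
    = 96.088 + 17.136 + 14.007 = 127.231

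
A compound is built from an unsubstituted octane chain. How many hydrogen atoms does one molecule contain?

Atom tally by fragment:
  CH3 → C:1 H:3
  CH2 → C:1 H:2
  CH2 → C:1 H:2
  CH2 → C:1 H:2
  CH2 → C:1 H:2
  CH2 → C:1 H:2
  CH2 → C:1 H:2
  CH3 → C:1 H:3
Element totals:
  C: 8
  H: 18

18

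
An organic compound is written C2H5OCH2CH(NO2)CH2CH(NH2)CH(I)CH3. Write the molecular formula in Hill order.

Atom tally by fragment:
  C2H5OCH2 → C:3 H:7 O:1
  CH(NO2) → C:1 H:1 N:1 O:2
  CH2 → C:1 H:2
  CH(NH2) → C:1 H:3 N:1
  CH(I) → C:1 H:1 I:1
  CH3 → C:1 H:3
Element totals:
  C: 8
  H: 17
  I: 1
  N: 2
  O: 3

C8H17IN2O3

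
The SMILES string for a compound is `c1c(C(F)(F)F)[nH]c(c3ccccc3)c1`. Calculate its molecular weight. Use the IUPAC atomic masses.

211.19 g/mol

Atom tally by fragment:
  pyrrole ring core → C:4 H:5 N:1
  (− 2 ring H displaced by substituents)
  + CF3 → C:1 F:3
  + C6H5 → C:6 H:5
Element totals:
  C: 11
  H: 8
  F: 3
  N: 1
Molecular formula: C11H8F3N.
  M = 11(12.011) + 8(1.008) + 3(18.998) + 14.007
    = 132.121 + 8.064 + 56.994 + 14.007 = 211.186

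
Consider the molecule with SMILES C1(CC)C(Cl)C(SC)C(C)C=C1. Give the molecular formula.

C10H17ClS

Atom tally by fragment:
  cyclohexene ring core → C:6 H:10
  (− 4 ring H displaced by substituents)
  + C2H5 → C:2 H:5
  + Cl → Cl:1
  + SCH3 → C:1 H:3 S:1
  + CH3 → C:1 H:3
Element totals:
  C: 10
  H: 17
  Cl: 1
  S: 1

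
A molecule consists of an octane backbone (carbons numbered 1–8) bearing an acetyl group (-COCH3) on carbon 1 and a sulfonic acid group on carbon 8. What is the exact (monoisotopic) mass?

Atom tally by fragment:
  CH3COCH2 → C:3 H:5 O:1
  CH2 → C:1 H:2
  CH2 → C:1 H:2
  CH2 → C:1 H:2
  CH2 → C:1 H:2
  CH2 → C:1 H:2
  CH2 → C:1 H:2
  CH2SO3H → C:1 H:3 S:1 O:3
Element totals:
  C: 10
  H: 20
  O: 4
  S: 1
Molecular formula: C10H20O4S.
  M = 10(12.0) + 20(1.007825) + 4(15.994915) + 31.972071
    = 120.000000 + 20.156500 + 63.979660 + 31.972071 = 236.108231

236.1082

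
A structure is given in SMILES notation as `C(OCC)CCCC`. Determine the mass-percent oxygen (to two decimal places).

Atom tally by fragment:
  C2H5OCH2 → C:3 H:7 O:1
  CH2 → C:1 H:2
  CH2 → C:1 H:2
  CH2 → C:1 H:2
  CH3 → C:1 H:3
Element totals:
  C: 7
  H: 16
  O: 1
Molecular formula: C7H16O.
Molar mass = 116.204 g/mol.
Mass from O: 1 × 15.999 = 15.999 g/mol.
%O = 15.999 / 116.204 × 100 = 13.77%.

13.77%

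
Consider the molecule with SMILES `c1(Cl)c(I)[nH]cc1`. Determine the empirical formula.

Atom tally by fragment:
  pyrrole ring core → C:4 H:5 N:1
  (− 2 ring H displaced by substituents)
  + Cl → Cl:1
  + I → I:1
Element totals:
  C: 4
  H: 3
  Cl: 1
  I: 1
  N: 1
Molecular formula: C4H3ClIN.
gcd of subscripts (4, 1, 3, 1, 1) = 1, so the empirical formula equals the molecular formula.

C4H3ClIN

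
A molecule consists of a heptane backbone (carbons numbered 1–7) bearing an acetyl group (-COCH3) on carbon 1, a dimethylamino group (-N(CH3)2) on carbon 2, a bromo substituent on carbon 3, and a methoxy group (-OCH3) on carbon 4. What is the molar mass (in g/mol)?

Atom tally by fragment:
  CH3COCH2 → C:3 H:5 O:1
  CH(N(CH3)2) → C:3 H:7 N:1
  CH(Br) → C:1 H:1 Br:1
  CH(OCH3) → C:2 H:4 O:1
  CH2 → C:1 H:2
  CH2 → C:1 H:2
  CH3 → C:1 H:3
Element totals:
  C: 12
  H: 24
  Br: 1
  N: 1
  O: 2
Molecular formula: C12H24BrNO2.
  M = 12(12.011) + 24(1.008) + 79.904 + 14.007 + 2(15.999)
    = 144.132 + 24.192 + 79.904 + 14.007 + 31.998 = 294.233

294.23 g/mol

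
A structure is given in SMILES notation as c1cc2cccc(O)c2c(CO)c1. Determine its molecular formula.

C11H10O2

Atom tally by fragment:
  naphthalene ring system core → C:10 H:8
  (− 2 ring H displaced by substituents)
  + OH → O:1 H:1
  + CH2OH → C:1 H:3 O:1
Element totals:
  C: 11
  H: 10
  O: 2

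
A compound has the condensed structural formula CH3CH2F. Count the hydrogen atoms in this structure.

5

Atom tally by fragment:
  CH3 → C:1 H:3
  CH2F → C:1 H:2 F:1
Element totals:
  C: 2
  H: 5
  F: 1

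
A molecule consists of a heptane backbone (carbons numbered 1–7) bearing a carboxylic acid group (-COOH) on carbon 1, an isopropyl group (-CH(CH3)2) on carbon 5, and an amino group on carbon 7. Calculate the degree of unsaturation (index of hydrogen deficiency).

1

Atom tally by fragment:
  HOOCCH2 → C:2 H:3 O:2
  CH2 → C:1 H:2
  CH2 → C:1 H:2
  CH2 → C:1 H:2
  CH(CH(CH3)2) → C:4 H:8
  CH2 → C:1 H:2
  CH2NH2 → C:1 H:4 N:1
Element totals:
  C: 11
  H: 23
  N: 1
  O: 2
Molecular formula: C11H23NO2.
DoU = (2C + 2 + N − H − X) / 2 = (2·11 + 2 + 1 − 23 − 0) / 2 = 1.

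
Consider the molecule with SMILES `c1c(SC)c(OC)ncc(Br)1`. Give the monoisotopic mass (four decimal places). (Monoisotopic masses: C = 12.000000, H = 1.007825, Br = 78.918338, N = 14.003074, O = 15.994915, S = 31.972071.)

Atom tally by fragment:
  pyridine ring core → C:5 H:5 N:1
  (− 3 ring H displaced by substituents)
  + SCH3 → C:1 H:3 S:1
  + OCH3 → C:1 H:3 O:1
  + Br → Br:1
Element totals:
  C: 7
  H: 8
  Br: 1
  N: 1
  O: 1
  S: 1
Molecular formula: C7H8BrNOS.
  M = 7(12.0) + 8(1.007825) + 78.918338 + 14.003074 + 15.994915 + 31.972071
    = 84.000000 + 8.062600 + 78.918338 + 14.003074 + 15.994915 + 31.972071 = 232.950998

232.9510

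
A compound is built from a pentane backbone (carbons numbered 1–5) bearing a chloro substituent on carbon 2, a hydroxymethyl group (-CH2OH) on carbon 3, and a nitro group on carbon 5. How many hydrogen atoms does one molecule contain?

Atom tally by fragment:
  CH3 → C:1 H:3
  CH(Cl) → C:1 H:1 Cl:1
  CH(CH2OH) → C:2 H:4 O:1
  CH2 → C:1 H:2
  CH2NO2 → C:1 H:2 N:1 O:2
Element totals:
  C: 6
  H: 12
  Cl: 1
  N: 1
  O: 3

12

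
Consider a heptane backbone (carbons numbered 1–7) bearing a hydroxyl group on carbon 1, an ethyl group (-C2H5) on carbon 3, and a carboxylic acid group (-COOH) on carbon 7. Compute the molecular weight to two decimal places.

Atom tally by fragment:
  HOCH2 → C:1 H:3 O:1
  CH2 → C:1 H:2
  CH(C2H5) → C:3 H:6
  CH2 → C:1 H:2
  CH2 → C:1 H:2
  CH2 → C:1 H:2
  CH2COOH → C:2 H:3 O:2
Element totals:
  C: 10
  H: 20
  O: 3
Molecular formula: C10H20O3.
  M = 10(12.011) + 20(1.008) + 3(15.999)
    = 120.110 + 20.160 + 47.997 = 188.267

188.27 g/mol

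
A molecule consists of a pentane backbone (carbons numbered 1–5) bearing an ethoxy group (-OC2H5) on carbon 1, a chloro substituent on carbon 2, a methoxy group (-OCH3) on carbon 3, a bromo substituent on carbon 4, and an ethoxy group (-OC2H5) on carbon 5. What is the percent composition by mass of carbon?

39.56%

Atom tally by fragment:
  C2H5OCH2 → C:3 H:7 O:1
  CH(Cl) → C:1 H:1 Cl:1
  CH(OCH3) → C:2 H:4 O:1
  CH(Br) → C:1 H:1 Br:1
  CH2OC2H5 → C:3 H:7 O:1
Element totals:
  C: 10
  H: 20
  Br: 1
  Cl: 1
  O: 3
Molecular formula: C10H20BrClO3.
Molar mass = 303.621 g/mol.
Mass from C: 10 × 12.011 = 120.110 g/mol.
%C = 120.110 / 303.621 × 100 = 39.56%.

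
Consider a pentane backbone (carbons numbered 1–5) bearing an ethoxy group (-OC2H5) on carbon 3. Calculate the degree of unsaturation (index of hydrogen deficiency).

Atom tally by fragment:
  CH3 → C:1 H:3
  CH2 → C:1 H:2
  CH(OC2H5) → C:3 H:6 O:1
  CH2 → C:1 H:2
  CH3 → C:1 H:3
Element totals:
  C: 7
  H: 16
  O: 1
Molecular formula: C7H16O.
DoU = (2C + 2 + N − H − X) / 2 = (2·7 + 2 + 0 − 16 − 0) / 2 = 0.

0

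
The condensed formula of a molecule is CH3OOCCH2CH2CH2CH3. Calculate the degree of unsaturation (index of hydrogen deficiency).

1

Element totals:
  C: 6
  H: 12
  O: 2
Molecular formula: C6H12O2.
DoU = (2C + 2 + N − H − X) / 2 = (2·6 + 2 + 0 − 12 − 0) / 2 = 1.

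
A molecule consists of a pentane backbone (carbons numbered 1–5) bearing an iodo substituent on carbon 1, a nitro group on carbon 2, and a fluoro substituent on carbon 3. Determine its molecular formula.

C5H9FINO2

Atom tally by fragment:
  ICH2 → C:1 H:2 I:1
  CH(NO2) → C:1 H:1 N:1 O:2
  CH(F) → C:1 H:1 F:1
  CH2 → C:1 H:2
  CH3 → C:1 H:3
Element totals:
  C: 5
  H: 9
  F: 1
  I: 1
  N: 1
  O: 2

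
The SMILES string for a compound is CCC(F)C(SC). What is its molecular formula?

Atom tally by fragment:
  CH3 → C:1 H:3
  CH2 → C:1 H:2
  CH(F) → C:1 H:1 F:1
  CH2SCH3 → C:2 H:5 S:1
Element totals:
  C: 5
  H: 11
  F: 1
  S: 1

C5H11FS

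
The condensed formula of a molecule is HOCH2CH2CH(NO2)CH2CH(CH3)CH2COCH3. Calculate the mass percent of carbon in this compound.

Atom tally by fragment:
  HOCH2CH2 → C:2 H:5 O:1
  CH(NO2) → C:1 H:1 N:1 O:2
  CH2 → C:1 H:2
  CH(CH3) → C:2 H:4
  CH2COCH3 → C:3 H:5 O:1
Element totals:
  C: 9
  H: 17
  N: 1
  O: 4
Molecular formula: C9H17NO4.
Molar mass = 203.238 g/mol.
Mass from C: 9 × 12.011 = 108.099 g/mol.
%C = 108.099 / 203.238 × 100 = 53.19%.

53.19%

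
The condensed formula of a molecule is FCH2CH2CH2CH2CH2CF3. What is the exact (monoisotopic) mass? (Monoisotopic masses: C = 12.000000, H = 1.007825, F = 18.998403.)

Atom tally by fragment:
  FCH2 → C:1 H:2 F:1
  CH2 → C:1 H:2
  CH2 → C:1 H:2
  CH2 → C:1 H:2
  CH2CF3 → C:2 H:2 F:3
Element totals:
  C: 6
  H: 10
  F: 4
Molecular formula: C6H10F4.
  M = 6(12.0) + 10(1.007825) + 4(18.998403)
    = 72.000000 + 10.078250 + 75.993612 = 158.071862

158.0719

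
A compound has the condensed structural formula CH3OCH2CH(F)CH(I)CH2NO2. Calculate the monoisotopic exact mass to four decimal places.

Element totals:
  C: 5
  H: 9
  F: 1
  I: 1
  N: 1
  O: 3
Molecular formula: C5H9FINO3.
  M = 5(12.0) + 9(1.007825) + 18.998403 + 126.904472 + 14.003074 + 3(15.994915)
    = 60.000000 + 9.070425 + 18.998403 + 126.904472 + 14.003074 + 47.984745 = 276.961119

276.9611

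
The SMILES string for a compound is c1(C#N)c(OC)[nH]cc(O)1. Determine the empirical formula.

C3H3NO

Atom tally by fragment:
  pyrrole ring core → C:4 H:5 N:1
  (− 3 ring H displaced by substituents)
  + CN → C:1 N:1
  + OCH3 → C:1 H:3 O:1
  + OH → O:1 H:1
Element totals:
  C: 6
  H: 6
  N: 2
  O: 2
Molecular formula: C6H6N2O2.
gcd of subscripts = 2; dividing each by 2:
  C: 6/2 = 3
  H: 6/2 = 3
  N: 2/2 = 1
  O: 2/2 = 1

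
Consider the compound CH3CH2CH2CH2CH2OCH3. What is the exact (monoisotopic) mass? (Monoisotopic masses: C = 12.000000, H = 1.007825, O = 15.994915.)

Element totals:
  C: 6
  H: 14
  O: 1
Molecular formula: C6H14O.
  M = 6(12.0) + 14(1.007825) + 15.994915
    = 72.000000 + 14.109550 + 15.994915 = 102.104465

102.1045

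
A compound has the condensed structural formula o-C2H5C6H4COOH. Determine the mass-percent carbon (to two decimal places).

Element totals:
  C: 9
  H: 10
  O: 2
Molecular formula: C9H10O2.
Molar mass = 150.177 g/mol.
Mass from C: 9 × 12.011 = 108.099 g/mol.
%C = 108.099 / 150.177 × 100 = 71.98%.

71.98%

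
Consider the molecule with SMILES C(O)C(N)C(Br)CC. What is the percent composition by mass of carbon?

Atom tally by fragment:
  HOCH2 → C:1 H:3 O:1
  CH(NH2) → C:1 H:3 N:1
  CH(Br) → C:1 H:1 Br:1
  CH2 → C:1 H:2
  CH3 → C:1 H:3
Element totals:
  C: 5
  H: 12
  Br: 1
  N: 1
  O: 1
Molecular formula: C5H12BrNO.
Molar mass = 182.061 g/mol.
Mass from C: 5 × 12.011 = 60.055 g/mol.
%C = 60.055 / 182.061 × 100 = 32.99%.

32.99%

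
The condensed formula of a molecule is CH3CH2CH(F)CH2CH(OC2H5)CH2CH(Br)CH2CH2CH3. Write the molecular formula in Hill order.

Atom tally by fragment:
  CH3 → C:1 H:3
  CH2 → C:1 H:2
  CH(F) → C:1 H:1 F:1
  CH2 → C:1 H:2
  CH(OC2H5) → C:3 H:6 O:1
  CH2 → C:1 H:2
  CH(Br) → C:1 H:1 Br:1
  CH2 → C:1 H:2
  CH2 → C:1 H:2
  CH3 → C:1 H:3
Element totals:
  C: 12
  H: 24
  Br: 1
  F: 1
  O: 1

C12H24BrFO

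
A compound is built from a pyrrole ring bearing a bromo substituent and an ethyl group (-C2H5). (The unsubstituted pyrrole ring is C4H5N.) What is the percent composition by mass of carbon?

41.41%

Atom tally by fragment:
  pyrrole ring core → C:4 H:5 N:1
  (− 2 ring H displaced by substituents)
  + Br → Br:1
  + C2H5 → C:2 H:5
Element totals:
  C: 6
  H: 8
  Br: 1
  N: 1
Molecular formula: C6H8BrN.
Molar mass = 174.041 g/mol.
Mass from C: 6 × 12.011 = 72.066 g/mol.
%C = 72.066 / 174.041 × 100 = 41.41%.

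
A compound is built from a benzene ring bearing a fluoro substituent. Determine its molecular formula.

Atom tally by fragment:
  benzene ring core → C:6 H:6
  (− 1 ring H displaced by substituents)
  + F → F:1
Element totals:
  C: 6
  H: 5
  F: 1

C6H5F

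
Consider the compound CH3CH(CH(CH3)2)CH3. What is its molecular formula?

C6H14

Atom tally by fragment:
  CH3 → C:1 H:3
  CH(CH(CH3)2) → C:4 H:8
  CH3 → C:1 H:3
Element totals:
  C: 6
  H: 14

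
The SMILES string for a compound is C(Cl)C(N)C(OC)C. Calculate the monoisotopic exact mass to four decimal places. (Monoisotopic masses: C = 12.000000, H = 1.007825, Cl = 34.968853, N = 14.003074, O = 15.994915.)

Atom tally by fragment:
  ClCH2 → C:1 H:2 Cl:1
  CH(NH2) → C:1 H:3 N:1
  CH(OCH3) → C:2 H:4 O:1
  CH3 → C:1 H:3
Element totals:
  C: 5
  H: 12
  Cl: 1
  N: 1
  O: 1
Molecular formula: C5H12ClNO.
  M = 5(12.0) + 12(1.007825) + 34.968853 + 14.003074 + 15.994915
    = 60.000000 + 12.093900 + 34.968853 + 14.003074 + 15.994915 = 137.060742

137.0607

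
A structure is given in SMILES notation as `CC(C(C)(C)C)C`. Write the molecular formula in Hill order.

Atom tally by fragment:
  CH3 → C:1 H:3
  CH(C(CH3)3) → C:5 H:10
  CH3 → C:1 H:3
Element totals:
  C: 7
  H: 16

C7H16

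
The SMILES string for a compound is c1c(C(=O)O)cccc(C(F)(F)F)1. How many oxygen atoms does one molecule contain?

Atom tally by fragment:
  benzene ring core → C:6 H:6
  (− 2 ring H displaced by substituents)
  + COOH → C:1 H:1 O:2
  + CF3 → C:1 F:3
Element totals:
  C: 8
  H: 5
  F: 3
  O: 2

2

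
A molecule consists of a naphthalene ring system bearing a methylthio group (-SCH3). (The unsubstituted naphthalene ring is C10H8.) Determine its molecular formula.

Atom tally by fragment:
  naphthalene ring system core → C:10 H:8
  (− 1 ring H displaced by substituents)
  + SCH3 → C:1 H:3 S:1
Element totals:
  C: 11
  H: 10
  S: 1

C11H10S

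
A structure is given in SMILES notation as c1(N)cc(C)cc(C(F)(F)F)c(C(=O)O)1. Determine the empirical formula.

C9H8F3NO2

Atom tally by fragment:
  benzene ring core → C:6 H:6
  (− 4 ring H displaced by substituents)
  + NH2 → N:1 H:2
  + CH3 → C:1 H:3
  + CF3 → C:1 F:3
  + COOH → C:1 H:1 O:2
Element totals:
  C: 9
  H: 8
  F: 3
  N: 1
  O: 2
Molecular formula: C9H8F3NO2.
gcd of subscripts (9, 3, 8, 1, 2) = 1, so the empirical formula equals the molecular formula.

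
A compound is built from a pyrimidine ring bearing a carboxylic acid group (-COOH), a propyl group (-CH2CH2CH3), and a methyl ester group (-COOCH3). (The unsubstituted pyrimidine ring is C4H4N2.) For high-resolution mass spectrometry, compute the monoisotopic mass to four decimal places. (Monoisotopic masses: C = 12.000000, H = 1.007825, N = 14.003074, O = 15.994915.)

Atom tally by fragment:
  pyrimidine ring core → C:4 H:4 N:2
  (− 3 ring H displaced by substituents)
  + COOH → C:1 H:1 O:2
  + CH2CH2CH3 → C:3 H:7
  + COOCH3 → C:2 H:3 O:2
Element totals:
  C: 10
  H: 12
  N: 2
  O: 4
Molecular formula: C10H12N2O4.
  M = 10(12.0) + 12(1.007825) + 2(14.003074) + 4(15.994915)
    = 120.000000 + 12.093900 + 28.006148 + 63.979660 = 224.079708

224.0797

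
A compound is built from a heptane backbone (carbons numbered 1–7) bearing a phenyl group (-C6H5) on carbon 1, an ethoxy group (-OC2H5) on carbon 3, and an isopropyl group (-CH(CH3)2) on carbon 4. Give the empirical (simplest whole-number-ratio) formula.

C18H30O

Atom tally by fragment:
  C6H5CH2 → C:7 H:7
  CH2 → C:1 H:2
  CH(OC2H5) → C:3 H:6 O:1
  CH(CH(CH3)2) → C:4 H:8
  CH2 → C:1 H:2
  CH2 → C:1 H:2
  CH3 → C:1 H:3
Element totals:
  C: 18
  H: 30
  O: 1
Molecular formula: C18H30O.
gcd of subscripts (18, 30, 1) = 1, so the empirical formula equals the molecular formula.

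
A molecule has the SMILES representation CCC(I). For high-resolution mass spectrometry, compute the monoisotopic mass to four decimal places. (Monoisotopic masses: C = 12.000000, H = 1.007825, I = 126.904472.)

169.9592

Atom tally by fragment:
  CH3 → C:1 H:3
  CH2 → C:1 H:2
  CH2I → C:1 H:2 I:1
Element totals:
  C: 3
  H: 7
  I: 1
Molecular formula: C3H7I.
  M = 3(12.0) + 7(1.007825) + 126.904472
    = 36.000000 + 7.054775 + 126.904472 = 169.959247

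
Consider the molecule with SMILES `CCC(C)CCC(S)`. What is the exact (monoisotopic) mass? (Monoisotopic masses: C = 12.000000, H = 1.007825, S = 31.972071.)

Atom tally by fragment:
  CH3 → C:1 H:3
  CH2 → C:1 H:2
  CH(CH3) → C:2 H:4
  CH2 → C:1 H:2
  CH2 → C:1 H:2
  CH2SH → C:1 H:3 S:1
Element totals:
  C: 7
  H: 16
  S: 1
Molecular formula: C7H16S.
  M = 7(12.0) + 16(1.007825) + 31.972071
    = 84.000000 + 16.125200 + 31.972071 = 132.097271

132.0973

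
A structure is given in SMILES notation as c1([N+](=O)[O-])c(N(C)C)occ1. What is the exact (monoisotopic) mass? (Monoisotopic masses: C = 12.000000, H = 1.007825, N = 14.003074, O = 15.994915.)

156.0535

Atom tally by fragment:
  furan ring core → C:4 H:4 O:1
  (− 2 ring H displaced by substituents)
  + NO2 → N:1 O:2
  + N(CH3)2 → N:1 C:2 H:6
Element totals:
  C: 6
  H: 8
  N: 2
  O: 3
Molecular formula: C6H8N2O3.
  M = 6(12.0) + 8(1.007825) + 2(14.003074) + 3(15.994915)
    = 72.000000 + 8.062600 + 28.006148 + 47.984745 = 156.053493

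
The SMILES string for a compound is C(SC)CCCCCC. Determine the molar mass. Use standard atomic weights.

Atom tally by fragment:
  CH3SCH2 → C:2 H:5 S:1
  CH2 → C:1 H:2
  CH2 → C:1 H:2
  CH2 → C:1 H:2
  CH2 → C:1 H:2
  CH2 → C:1 H:2
  CH3 → C:1 H:3
Element totals:
  C: 8
  H: 18
  S: 1
Molecular formula: C8H18S.
  M = 8(12.011) + 18(1.008) + 32.06
    = 96.088 + 18.144 + 32.060 = 146.292

146.29 g/mol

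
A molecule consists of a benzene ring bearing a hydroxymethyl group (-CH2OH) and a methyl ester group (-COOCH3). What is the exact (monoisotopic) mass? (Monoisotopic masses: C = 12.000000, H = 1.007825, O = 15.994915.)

Atom tally by fragment:
  benzene ring core → C:6 H:6
  (− 2 ring H displaced by substituents)
  + CH2OH → C:1 H:3 O:1
  + COOCH3 → C:2 H:3 O:2
Element totals:
  C: 9
  H: 10
  O: 3
Molecular formula: C9H10O3.
  M = 9(12.0) + 10(1.007825) + 3(15.994915)
    = 108.000000 + 10.078250 + 47.984745 = 166.062995

166.0630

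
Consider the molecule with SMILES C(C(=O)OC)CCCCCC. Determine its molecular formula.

C9H18O2

Atom tally by fragment:
  CH3OOCCH2 → C:3 H:5 O:2
  CH2 → C:1 H:2
  CH2 → C:1 H:2
  CH2 → C:1 H:2
  CH2 → C:1 H:2
  CH2 → C:1 H:2
  CH3 → C:1 H:3
Element totals:
  C: 9
  H: 18
  O: 2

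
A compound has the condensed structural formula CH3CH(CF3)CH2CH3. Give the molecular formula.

C5H9F3

Atom tally by fragment:
  CH3 → C:1 H:3
  CH(CF3) → C:2 H:1 F:3
  CH2 → C:1 H:2
  CH3 → C:1 H:3
Element totals:
  C: 5
  H: 9
  F: 3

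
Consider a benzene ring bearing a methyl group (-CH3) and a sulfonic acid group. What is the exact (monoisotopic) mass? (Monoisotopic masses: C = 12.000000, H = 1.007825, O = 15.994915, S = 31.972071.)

Atom tally by fragment:
  benzene ring core → C:6 H:6
  (− 2 ring H displaced by substituents)
  + CH3 → C:1 H:3
  + SO3H → S:1 O:3 H:1
Element totals:
  C: 7
  H: 8
  O: 3
  S: 1
Molecular formula: C7H8O3S.
  M = 7(12.0) + 8(1.007825) + 3(15.994915) + 31.972071
    = 84.000000 + 8.062600 + 47.984745 + 31.972071 = 172.019416

172.0194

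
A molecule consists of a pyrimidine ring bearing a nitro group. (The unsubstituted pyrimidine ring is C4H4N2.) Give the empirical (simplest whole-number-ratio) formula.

C4H3N3O2

Atom tally by fragment:
  pyrimidine ring core → C:4 H:4 N:2
  (− 1 ring H displaced by substituents)
  + NO2 → N:1 O:2
Element totals:
  C: 4
  H: 3
  N: 3
  O: 2
Molecular formula: C4H3N3O2.
gcd of subscripts (4, 3, 3, 2) = 1, so the empirical formula equals the molecular formula.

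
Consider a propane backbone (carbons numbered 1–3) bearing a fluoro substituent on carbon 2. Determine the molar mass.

62.09 g/mol

Atom tally by fragment:
  CH3 → C:1 H:3
  CH(F) → C:1 H:1 F:1
  CH3 → C:1 H:3
Element totals:
  C: 3
  H: 7
  F: 1
Molecular formula: C3H7F.
  M = 3(12.011) + 7(1.008) + 18.998
    = 36.033 + 7.056 + 18.998 = 62.087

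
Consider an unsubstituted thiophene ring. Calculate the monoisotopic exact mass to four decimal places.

84.0034

Atom tally by fragment:
  thiophene ring core → C:4 H:4 S:1
Element totals:
  C: 4
  H: 4
  S: 1
Molecular formula: C4H4S.
  M = 4(12.0) + 4(1.007825) + 31.972071
    = 48.000000 + 4.031300 + 31.972071 = 84.003371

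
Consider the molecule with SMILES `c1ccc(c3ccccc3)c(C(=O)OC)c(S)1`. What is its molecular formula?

C14H12O2S

Atom tally by fragment:
  benzene ring core → C:6 H:6
  (− 3 ring H displaced by substituents)
  + C6H5 → C:6 H:5
  + COOCH3 → C:2 H:3 O:2
  + SH → S:1 H:1
Element totals:
  C: 14
  H: 12
  O: 2
  S: 1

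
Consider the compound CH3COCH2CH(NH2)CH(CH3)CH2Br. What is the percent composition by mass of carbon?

40.40%

Atom tally by fragment:
  CH3COCH2 → C:3 H:5 O:1
  CH(NH2) → C:1 H:3 N:1
  CH(CH3) → C:2 H:4
  CH2Br → C:1 H:2 Br:1
Element totals:
  C: 7
  H: 14
  Br: 1
  N: 1
  O: 1
Molecular formula: C7H14BrNO.
Molar mass = 208.099 g/mol.
Mass from C: 7 × 12.011 = 84.077 g/mol.
%C = 84.077 / 208.099 × 100 = 40.40%.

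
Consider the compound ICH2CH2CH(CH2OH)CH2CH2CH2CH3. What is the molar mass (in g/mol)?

Atom tally by fragment:
  ICH2 → C:1 H:2 I:1
  CH2 → C:1 H:2
  CH(CH2OH) → C:2 H:4 O:1
  CH2 → C:1 H:2
  CH2 → C:1 H:2
  CH2 → C:1 H:2
  CH3 → C:1 H:3
Element totals:
  C: 8
  H: 17
  I: 1
  O: 1
Molecular formula: C8H17IO.
  M = 8(12.011) + 17(1.008) + 126.904 + 15.999
    = 96.088 + 17.136 + 126.904 + 15.999 = 256.127

256.13 g/mol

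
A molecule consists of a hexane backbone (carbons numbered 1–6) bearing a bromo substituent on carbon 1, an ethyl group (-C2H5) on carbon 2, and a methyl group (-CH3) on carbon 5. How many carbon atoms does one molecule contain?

9

Atom tally by fragment:
  BrCH2 → C:1 H:2 Br:1
  CH(C2H5) → C:3 H:6
  CH2 → C:1 H:2
  CH2 → C:1 H:2
  CH(CH3) → C:2 H:4
  CH3 → C:1 H:3
Element totals:
  C: 9
  H: 19
  Br: 1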